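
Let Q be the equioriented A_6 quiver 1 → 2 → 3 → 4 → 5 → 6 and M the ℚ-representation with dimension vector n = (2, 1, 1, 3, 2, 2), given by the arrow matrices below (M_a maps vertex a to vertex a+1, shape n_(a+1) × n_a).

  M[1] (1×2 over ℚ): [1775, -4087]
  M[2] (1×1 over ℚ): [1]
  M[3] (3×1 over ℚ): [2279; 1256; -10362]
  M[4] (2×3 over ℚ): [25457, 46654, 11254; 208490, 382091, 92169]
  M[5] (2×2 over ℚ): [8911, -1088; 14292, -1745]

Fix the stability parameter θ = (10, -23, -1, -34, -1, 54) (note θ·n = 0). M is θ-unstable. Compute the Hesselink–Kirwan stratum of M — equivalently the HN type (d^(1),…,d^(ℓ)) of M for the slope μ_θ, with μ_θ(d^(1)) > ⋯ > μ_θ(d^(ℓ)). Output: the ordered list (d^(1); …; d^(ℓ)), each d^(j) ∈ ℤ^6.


Interval decomposition of M: I[1,1], I[1,6], I[4,4], I[4,6].
HN type (ℓ=5): μ^(1)=54; μ^(2)=10; μ^(3)=-1; μ^(4)=-12; μ^(5)=-34

((0, 0, 0, 0, 0, 2); (1, 0, 0, 0, 0, 0); (0, 0, 0, 0, 2, 0); (1, 1, 1, 1, 0, 0); (0, 0, 0, 2, 0, 0))


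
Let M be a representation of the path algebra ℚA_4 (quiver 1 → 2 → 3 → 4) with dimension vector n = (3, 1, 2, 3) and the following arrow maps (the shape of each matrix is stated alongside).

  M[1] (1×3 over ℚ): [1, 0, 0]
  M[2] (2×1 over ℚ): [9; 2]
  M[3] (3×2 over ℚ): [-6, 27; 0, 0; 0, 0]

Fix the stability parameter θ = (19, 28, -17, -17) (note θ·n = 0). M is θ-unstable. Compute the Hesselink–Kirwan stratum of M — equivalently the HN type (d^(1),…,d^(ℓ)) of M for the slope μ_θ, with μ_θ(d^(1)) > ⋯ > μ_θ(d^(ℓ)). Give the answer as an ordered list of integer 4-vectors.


Via rank(M_{q-1}∘⋯∘M_p): M ≅ I[1,1]^2, I[1,3], I[3,4], I[4,4]^2.
μ_θ-semistable layers: μ^(1)=19; μ^(2)=10; μ^(3)=-17

((2, 0, 0, 0); (1, 1, 1, 0); (0, 0, 1, 3))


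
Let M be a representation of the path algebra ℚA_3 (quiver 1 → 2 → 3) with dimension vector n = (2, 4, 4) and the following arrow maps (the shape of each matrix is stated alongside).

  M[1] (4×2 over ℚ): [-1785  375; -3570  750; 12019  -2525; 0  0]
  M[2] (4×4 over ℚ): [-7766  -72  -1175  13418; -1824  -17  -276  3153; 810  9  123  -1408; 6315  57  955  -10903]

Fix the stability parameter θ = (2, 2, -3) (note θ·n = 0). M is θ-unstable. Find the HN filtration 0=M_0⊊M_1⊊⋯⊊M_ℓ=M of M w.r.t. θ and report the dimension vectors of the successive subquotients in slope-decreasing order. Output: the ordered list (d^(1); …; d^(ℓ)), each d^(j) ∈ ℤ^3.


Barcode: M ≅ I[1,1], I[1,3], I[2,3]^3. HN layers by μ_θ (3 steps, strictly decreasing):
  μ^(1)=2; μ^(2)=1/3; μ^(3)=-1/2

((1, 0, 0); (1, 1, 1); (0, 3, 3))


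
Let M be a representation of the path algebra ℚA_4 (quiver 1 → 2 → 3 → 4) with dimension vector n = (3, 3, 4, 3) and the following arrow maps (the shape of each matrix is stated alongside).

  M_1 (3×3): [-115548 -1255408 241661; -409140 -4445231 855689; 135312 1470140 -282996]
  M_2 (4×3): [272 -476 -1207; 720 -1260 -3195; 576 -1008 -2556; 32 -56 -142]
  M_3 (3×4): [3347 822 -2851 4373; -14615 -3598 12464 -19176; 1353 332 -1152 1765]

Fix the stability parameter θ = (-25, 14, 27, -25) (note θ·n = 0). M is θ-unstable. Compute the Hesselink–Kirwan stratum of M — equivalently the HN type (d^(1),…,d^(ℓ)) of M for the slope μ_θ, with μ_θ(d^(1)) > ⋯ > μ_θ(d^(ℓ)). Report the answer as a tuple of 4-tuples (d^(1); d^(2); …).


Via rank(M_{q-1}∘⋯∘M_p): M ≅ I[1,1], I[1,2]^2, I[2,4], I[3,3], I[3,4]^2.
μ_θ-semistable layers: μ^(1)=27; μ^(2)=14; μ^(3)=16/3; μ^(4)=1; μ^(5)=-25

((0, 0, 1, 0); (0, 2, 0, 0); (0, 1, 1, 1); (0, 0, 2, 2); (3, 0, 0, 0))


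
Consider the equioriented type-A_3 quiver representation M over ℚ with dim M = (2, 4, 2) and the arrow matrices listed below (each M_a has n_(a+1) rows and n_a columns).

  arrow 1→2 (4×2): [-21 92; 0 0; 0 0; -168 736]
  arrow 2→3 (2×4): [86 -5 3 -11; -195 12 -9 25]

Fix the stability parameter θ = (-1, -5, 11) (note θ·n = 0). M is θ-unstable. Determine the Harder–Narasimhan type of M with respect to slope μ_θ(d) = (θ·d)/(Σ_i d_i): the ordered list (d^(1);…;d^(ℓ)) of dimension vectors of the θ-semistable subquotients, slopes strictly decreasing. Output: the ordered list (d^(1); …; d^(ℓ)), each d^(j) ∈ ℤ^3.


Via rank(M_{q-1}∘⋯∘M_p): M ≅ I[1,1], I[1,3], I[2,2]^2, I[2,3].
μ_θ-semistable layers: μ^(1)=11; μ^(2)=-1; μ^(3)=-3; μ^(4)=-5

((0, 0, 2); (1, 0, 0); (1, 1, 0); (0, 3, 0))


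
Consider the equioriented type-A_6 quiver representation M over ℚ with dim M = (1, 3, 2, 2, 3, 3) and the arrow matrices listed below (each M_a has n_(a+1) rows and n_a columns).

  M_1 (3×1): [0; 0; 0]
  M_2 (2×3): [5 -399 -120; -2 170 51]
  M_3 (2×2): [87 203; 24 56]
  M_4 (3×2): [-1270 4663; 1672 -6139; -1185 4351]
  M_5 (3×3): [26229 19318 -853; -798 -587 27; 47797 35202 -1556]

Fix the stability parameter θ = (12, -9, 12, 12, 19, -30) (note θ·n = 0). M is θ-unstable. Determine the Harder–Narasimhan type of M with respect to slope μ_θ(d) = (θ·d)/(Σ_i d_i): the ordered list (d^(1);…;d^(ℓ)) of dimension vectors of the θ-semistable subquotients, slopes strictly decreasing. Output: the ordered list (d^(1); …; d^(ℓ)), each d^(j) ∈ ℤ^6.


Interval decomposition of M: I[1,1], I[2,2], I[2,3], I[2,6], I[4,6], I[5,6].
HN type (ℓ=5): μ^(1)=12; μ^(2)=13/4; μ^(3)=1/3; μ^(4)=-11/2; μ^(5)=-9

((1, 0, 1, 0, 0, 0); (0, 0, 1, 1, 1, 1); (0, 0, 0, 1, 1, 1); (0, 0, 0, 0, 1, 1); (0, 3, 0, 0, 0, 0))


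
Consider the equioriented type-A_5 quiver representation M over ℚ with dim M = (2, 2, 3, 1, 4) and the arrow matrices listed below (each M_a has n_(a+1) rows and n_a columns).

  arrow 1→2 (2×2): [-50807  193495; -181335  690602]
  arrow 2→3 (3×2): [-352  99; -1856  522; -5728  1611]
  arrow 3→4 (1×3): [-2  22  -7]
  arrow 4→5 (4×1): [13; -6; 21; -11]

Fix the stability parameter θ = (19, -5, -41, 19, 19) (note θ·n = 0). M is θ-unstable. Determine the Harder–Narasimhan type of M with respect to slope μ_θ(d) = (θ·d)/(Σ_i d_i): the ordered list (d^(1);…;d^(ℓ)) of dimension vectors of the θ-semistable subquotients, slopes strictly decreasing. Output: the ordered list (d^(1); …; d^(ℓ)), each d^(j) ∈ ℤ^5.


Interval decomposition of M: I[1,2], I[1,5], I[3,3]^2, I[5,5]^3.
HN type (ℓ=4): μ^(1)=19; μ^(2)=7; μ^(3)=-9; μ^(4)=-41

((0, 0, 0, 1, 4); (1, 1, 0, 0, 0); (1, 1, 1, 0, 0); (0, 0, 2, 0, 0))


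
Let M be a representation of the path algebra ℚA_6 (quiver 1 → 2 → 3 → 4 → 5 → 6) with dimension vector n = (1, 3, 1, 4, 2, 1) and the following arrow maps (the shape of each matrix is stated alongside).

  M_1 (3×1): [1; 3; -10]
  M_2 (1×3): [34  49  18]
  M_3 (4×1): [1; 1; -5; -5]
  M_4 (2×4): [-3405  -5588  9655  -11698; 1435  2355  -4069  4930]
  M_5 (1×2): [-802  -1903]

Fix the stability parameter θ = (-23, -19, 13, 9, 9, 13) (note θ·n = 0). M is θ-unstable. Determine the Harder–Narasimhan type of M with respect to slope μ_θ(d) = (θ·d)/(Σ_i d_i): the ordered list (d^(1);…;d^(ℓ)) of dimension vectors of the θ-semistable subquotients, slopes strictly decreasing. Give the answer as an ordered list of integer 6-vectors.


Via rank(M_{q-1}∘⋯∘M_p): M ≅ I[1,6], I[2,2]^2, I[4,4]^2, I[4,5].
μ_θ-semistable layers: μ^(1)=13; μ^(2)=31/3; μ^(3)=9; μ^(4)=-19; μ^(5)=-23

((0, 0, 0, 0, 0, 1); (0, 0, 1, 1, 1, 0); (0, 0, 0, 3, 1, 0); (0, 3, 0, 0, 0, 0); (1, 0, 0, 0, 0, 0))


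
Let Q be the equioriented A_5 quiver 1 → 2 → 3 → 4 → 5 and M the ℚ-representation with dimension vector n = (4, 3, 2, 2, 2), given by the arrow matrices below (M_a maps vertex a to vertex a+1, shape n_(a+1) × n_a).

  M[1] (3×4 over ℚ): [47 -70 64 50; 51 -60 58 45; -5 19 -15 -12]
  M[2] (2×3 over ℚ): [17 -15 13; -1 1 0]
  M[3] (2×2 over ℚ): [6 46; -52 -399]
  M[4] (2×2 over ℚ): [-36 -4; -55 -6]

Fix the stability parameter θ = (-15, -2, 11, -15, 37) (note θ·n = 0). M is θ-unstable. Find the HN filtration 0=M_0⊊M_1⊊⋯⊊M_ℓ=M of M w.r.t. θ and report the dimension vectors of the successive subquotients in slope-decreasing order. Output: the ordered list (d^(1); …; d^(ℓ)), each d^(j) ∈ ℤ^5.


Barcode: M ≅ I[1,1], I[1,2], I[1,5]^2. HN layers by μ_θ (3 steps, strictly decreasing):
  μ^(1)=37; μ^(2)=-2; μ^(3)=-15

((0, 0, 0, 0, 2); (0, 3, 2, 2, 0); (4, 0, 0, 0, 0))


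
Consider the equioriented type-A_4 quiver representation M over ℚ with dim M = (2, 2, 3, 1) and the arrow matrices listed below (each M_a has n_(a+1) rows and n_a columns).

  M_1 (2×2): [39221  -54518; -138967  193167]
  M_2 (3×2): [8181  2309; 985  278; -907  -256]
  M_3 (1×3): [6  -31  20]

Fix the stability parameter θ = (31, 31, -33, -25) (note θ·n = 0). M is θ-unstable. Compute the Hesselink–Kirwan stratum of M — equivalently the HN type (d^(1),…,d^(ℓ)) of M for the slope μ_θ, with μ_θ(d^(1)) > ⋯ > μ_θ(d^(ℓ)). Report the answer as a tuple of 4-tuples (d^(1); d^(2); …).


Interval decomposition of M: I[1,3], I[1,4], I[3,3].
HN type (ℓ=3): μ^(1)=29/3; μ^(2)=1; μ^(3)=-33

((1, 1, 1, 0); (1, 1, 1, 1); (0, 0, 1, 0))


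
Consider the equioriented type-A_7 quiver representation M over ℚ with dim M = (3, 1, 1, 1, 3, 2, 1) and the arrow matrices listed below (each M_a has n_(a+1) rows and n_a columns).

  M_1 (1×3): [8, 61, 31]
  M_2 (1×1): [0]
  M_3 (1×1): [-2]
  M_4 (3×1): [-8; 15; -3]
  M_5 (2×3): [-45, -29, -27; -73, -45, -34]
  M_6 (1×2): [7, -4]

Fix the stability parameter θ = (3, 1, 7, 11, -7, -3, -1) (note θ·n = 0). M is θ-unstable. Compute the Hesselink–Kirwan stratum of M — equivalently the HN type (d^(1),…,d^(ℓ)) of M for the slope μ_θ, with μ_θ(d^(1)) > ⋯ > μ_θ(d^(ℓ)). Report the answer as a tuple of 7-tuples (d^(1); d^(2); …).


Via rank(M_{q-1}∘⋯∘M_p): M ≅ I[1,1]^2, I[1,2], I[3,7], I[5,5], I[5,6].
μ_θ-semistable layers: μ^(1)=3; μ^(2)=2; μ^(3)=7/5; μ^(4)=-3; μ^(5)=-7

((2, 0, 0, 0, 0, 0, 0); (1, 1, 0, 0, 0, 0, 0); (0, 0, 1, 1, 1, 1, 1); (0, 0, 0, 0, 0, 1, 0); (0, 0, 0, 0, 2, 0, 0))


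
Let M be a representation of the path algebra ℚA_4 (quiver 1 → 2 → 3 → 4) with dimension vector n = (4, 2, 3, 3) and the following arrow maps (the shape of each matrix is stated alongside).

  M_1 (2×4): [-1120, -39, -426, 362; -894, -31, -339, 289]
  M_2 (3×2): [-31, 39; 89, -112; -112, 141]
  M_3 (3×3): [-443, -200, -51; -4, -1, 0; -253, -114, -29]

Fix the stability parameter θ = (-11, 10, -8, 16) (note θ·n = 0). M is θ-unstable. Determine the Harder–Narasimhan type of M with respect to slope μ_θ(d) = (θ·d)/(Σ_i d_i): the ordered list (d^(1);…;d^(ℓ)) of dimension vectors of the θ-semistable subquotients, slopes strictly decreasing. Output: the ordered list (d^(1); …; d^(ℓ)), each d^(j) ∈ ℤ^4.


Barcode: M ≅ I[1,1]^2, I[1,3], I[1,4], I[3,4], I[4,4]. HN layers by μ_θ (4 steps, strictly decreasing):
  μ^(1)=16; μ^(2)=1; μ^(3)=-8; μ^(4)=-11

((0, 0, 0, 3); (0, 2, 2, 0); (0, 0, 1, 0); (4, 0, 0, 0))


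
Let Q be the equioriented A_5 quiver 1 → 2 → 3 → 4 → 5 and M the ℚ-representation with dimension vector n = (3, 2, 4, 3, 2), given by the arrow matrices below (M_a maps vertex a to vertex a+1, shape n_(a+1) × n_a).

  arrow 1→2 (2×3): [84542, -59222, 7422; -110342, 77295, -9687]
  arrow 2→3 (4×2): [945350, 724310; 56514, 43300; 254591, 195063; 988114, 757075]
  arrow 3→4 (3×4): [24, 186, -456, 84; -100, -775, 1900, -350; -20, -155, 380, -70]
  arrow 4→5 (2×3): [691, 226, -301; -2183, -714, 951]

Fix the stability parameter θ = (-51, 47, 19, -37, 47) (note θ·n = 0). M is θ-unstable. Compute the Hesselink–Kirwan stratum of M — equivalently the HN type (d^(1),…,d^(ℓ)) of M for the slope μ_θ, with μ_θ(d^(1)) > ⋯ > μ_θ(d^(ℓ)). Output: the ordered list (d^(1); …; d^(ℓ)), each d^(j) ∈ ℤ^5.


Barcode: M ≅ I[1,1], I[1,3], I[1,5], I[3,3]^2, I[4,4], I[4,5]. HN layers by μ_θ (6 steps, strictly decreasing):
  μ^(1)=47; μ^(2)=33; μ^(3)=19; μ^(4)=29/3; μ^(5)=-37; μ^(6)=-51

((0, 0, 0, 0, 2); (0, 1, 1, 0, 0); (0, 0, 2, 0, 0); (0, 1, 1, 1, 0); (0, 0, 0, 2, 0); (3, 0, 0, 0, 0))


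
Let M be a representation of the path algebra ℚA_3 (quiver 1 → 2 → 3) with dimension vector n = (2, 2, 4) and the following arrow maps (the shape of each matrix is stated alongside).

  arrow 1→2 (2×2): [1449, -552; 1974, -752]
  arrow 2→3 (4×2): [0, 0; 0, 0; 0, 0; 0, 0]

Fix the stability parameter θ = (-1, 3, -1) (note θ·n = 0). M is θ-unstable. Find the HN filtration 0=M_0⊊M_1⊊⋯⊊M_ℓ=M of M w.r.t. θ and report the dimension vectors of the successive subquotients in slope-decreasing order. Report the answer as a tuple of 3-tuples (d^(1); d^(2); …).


Via rank(M_{q-1}∘⋯∘M_p): M ≅ I[1,1], I[1,2], I[2,2], I[3,3]^4.
μ_θ-semistable layers: μ^(1)=3; μ^(2)=-1

((0, 2, 0); (2, 0, 4))


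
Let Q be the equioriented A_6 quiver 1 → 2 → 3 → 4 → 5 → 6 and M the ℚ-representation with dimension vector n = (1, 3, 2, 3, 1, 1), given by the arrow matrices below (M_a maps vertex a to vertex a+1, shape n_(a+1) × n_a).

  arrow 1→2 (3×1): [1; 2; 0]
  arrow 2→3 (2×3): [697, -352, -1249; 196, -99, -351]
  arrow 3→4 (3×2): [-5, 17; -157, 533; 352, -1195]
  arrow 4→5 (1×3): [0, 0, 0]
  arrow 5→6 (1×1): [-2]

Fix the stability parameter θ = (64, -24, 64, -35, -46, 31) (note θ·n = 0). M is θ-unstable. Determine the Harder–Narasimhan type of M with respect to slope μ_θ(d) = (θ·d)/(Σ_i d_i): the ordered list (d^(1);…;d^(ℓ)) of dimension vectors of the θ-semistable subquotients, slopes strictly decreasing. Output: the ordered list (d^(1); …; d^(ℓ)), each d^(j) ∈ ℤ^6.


Via rank(M_{q-1}∘⋯∘M_p): M ≅ I[1,4], I[2,2], I[2,4], I[4,4], I[5,6].
μ_θ-semistable layers: μ^(1)=31; μ^(2)=69/4; μ^(3)=29/2; μ^(4)=-24; μ^(5)=-35; μ^(6)=-46

((0, 0, 0, 0, 0, 1); (1, 1, 1, 1, 0, 0); (0, 0, 1, 1, 0, 0); (0, 2, 0, 0, 0, 0); (0, 0, 0, 1, 0, 0); (0, 0, 0, 0, 1, 0))


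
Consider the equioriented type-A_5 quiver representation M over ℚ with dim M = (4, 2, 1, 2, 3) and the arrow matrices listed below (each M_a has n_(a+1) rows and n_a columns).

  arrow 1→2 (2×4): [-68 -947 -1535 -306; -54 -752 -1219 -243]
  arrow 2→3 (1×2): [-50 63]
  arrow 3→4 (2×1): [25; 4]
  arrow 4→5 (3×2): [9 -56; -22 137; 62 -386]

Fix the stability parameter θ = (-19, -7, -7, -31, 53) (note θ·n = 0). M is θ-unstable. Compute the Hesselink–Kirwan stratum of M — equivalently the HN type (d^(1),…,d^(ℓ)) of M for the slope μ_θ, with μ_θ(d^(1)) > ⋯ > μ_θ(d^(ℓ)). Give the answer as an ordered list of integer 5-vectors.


Barcode: M ≅ I[1,1]^2, I[1,2], I[1,5], I[4,5], I[5,5]. HN layers by μ_θ (5 steps, strictly decreasing):
  μ^(1)=53; μ^(2)=-7; μ^(3)=-15; μ^(4)=-19; μ^(5)=-31

((0, 0, 0, 0, 3); (0, 1, 0, 0, 0); (0, 1, 1, 1, 0); (4, 0, 0, 0, 0); (0, 0, 0, 1, 0))


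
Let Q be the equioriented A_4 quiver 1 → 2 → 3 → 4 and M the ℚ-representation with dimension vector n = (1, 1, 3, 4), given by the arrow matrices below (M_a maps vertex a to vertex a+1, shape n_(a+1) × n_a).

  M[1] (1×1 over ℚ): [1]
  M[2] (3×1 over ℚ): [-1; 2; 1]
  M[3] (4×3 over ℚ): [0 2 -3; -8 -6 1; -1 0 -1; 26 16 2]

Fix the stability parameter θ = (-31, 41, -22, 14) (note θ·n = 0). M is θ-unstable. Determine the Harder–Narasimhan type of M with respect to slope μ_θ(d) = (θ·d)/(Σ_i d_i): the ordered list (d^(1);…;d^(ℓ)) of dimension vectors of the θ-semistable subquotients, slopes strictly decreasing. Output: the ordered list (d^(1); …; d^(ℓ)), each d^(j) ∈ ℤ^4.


Via rank(M_{q-1}∘⋯∘M_p): M ≅ I[1,4], I[3,3], I[3,4], I[4,4]^2.
μ_θ-semistable layers: μ^(1)=14; μ^(2)=19/2; μ^(3)=-22; μ^(4)=-31

((0, 0, 0, 4); (0, 1, 1, 0); (0, 0, 2, 0); (1, 0, 0, 0))


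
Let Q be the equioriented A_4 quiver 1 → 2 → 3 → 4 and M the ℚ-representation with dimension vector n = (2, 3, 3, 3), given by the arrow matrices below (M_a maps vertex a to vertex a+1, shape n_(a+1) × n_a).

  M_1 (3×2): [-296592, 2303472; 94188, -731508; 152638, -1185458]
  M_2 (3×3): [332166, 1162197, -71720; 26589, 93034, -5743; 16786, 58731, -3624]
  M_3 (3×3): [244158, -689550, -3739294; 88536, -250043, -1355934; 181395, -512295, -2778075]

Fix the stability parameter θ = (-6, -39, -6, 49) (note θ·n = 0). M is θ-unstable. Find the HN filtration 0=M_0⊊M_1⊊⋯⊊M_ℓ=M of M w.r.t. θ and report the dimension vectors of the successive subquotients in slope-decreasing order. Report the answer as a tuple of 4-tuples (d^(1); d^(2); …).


Interval decomposition of M: I[1,1], I[1,4], I[2,3], I[2,4], I[4,4].
HN type (ℓ=4): μ^(1)=49; μ^(2)=-6; μ^(3)=-45/2; μ^(4)=-39

((0, 0, 0, 3); (1, 0, 3, 0); (1, 1, 0, 0); (0, 2, 0, 0))


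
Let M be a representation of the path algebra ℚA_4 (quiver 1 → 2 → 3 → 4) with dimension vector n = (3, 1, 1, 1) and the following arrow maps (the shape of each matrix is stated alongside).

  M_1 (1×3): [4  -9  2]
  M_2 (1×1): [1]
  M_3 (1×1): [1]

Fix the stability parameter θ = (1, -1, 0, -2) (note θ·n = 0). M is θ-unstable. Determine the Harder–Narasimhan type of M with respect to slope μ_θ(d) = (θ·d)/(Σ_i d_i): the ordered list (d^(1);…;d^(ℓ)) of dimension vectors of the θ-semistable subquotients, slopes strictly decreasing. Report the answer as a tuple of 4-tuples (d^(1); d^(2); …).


Barcode: M ≅ I[1,1]^2, I[1,4]. HN layers by μ_θ (2 steps, strictly decreasing):
  μ^(1)=1; μ^(2)=-1/2

((2, 0, 0, 0); (1, 1, 1, 1))


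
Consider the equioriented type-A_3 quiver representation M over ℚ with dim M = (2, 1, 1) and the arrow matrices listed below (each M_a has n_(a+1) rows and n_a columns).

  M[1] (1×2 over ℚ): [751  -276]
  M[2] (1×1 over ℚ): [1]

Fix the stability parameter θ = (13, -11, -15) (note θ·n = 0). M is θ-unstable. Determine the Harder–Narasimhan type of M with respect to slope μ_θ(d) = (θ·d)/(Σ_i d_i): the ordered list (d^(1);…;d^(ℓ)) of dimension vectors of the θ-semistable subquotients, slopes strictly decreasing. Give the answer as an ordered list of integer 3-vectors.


Barcode: M ≅ I[1,1], I[1,3]. HN layers by μ_θ (2 steps, strictly decreasing):
  μ^(1)=13; μ^(2)=-13/3

((1, 0, 0); (1, 1, 1))


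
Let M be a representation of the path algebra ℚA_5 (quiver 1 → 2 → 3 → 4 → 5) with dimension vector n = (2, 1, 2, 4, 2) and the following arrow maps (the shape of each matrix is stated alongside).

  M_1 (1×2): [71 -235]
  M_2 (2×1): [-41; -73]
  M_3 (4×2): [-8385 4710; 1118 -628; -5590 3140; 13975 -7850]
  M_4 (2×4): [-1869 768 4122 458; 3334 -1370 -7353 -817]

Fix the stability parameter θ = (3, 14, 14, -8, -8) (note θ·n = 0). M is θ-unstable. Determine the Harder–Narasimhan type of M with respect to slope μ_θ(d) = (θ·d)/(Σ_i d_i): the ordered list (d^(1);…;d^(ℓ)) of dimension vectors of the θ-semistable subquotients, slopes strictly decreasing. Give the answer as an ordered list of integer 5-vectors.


Via rank(M_{q-1}∘⋯∘M_p): M ≅ I[1,1], I[1,5], I[3,3], I[4,4]^2, I[4,5].
μ_θ-semistable layers: μ^(1)=14; μ^(2)=3; μ^(3)=-8

((0, 0, 1, 0, 0); (2, 1, 1, 1, 1); (0, 0, 0, 3, 1))


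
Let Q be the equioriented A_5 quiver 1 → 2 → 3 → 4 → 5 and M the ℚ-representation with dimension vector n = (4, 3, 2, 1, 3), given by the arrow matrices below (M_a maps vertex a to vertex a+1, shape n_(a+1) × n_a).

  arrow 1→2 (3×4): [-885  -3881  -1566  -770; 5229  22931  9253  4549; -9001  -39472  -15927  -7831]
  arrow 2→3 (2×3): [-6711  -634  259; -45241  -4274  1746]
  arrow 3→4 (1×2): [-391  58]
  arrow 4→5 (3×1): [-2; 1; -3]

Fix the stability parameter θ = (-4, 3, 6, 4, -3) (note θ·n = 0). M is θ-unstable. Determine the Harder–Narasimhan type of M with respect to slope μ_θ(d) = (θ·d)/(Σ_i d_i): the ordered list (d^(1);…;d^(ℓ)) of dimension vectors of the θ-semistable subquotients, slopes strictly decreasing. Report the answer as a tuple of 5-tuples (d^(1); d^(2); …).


Via rank(M_{q-1}∘⋯∘M_p): M ≅ I[1,1], I[1,2], I[1,3], I[1,5], I[5,5]^2.
μ_θ-semistable layers: μ^(1)=6; μ^(2)=3; μ^(3)=5/2; μ^(4)=-3; μ^(5)=-4

((0, 0, 1, 0, 0); (0, 2, 0, 0, 0); (0, 1, 1, 1, 1); (0, 0, 0, 0, 2); (4, 0, 0, 0, 0))


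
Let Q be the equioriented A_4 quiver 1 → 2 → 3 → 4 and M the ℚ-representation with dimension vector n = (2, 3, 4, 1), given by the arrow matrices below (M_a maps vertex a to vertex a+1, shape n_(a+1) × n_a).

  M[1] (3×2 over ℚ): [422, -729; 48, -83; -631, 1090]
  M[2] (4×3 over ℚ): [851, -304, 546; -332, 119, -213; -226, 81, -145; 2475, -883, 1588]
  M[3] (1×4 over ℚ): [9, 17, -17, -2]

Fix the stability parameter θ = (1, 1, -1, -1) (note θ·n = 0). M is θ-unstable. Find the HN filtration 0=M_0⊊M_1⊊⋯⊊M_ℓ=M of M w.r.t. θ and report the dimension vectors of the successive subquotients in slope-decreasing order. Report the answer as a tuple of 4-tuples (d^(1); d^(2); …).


Barcode: M ≅ I[1,3], I[1,4], I[2,3], I[3,3]. HN layers by μ_θ (3 steps, strictly decreasing):
  μ^(1)=1/3; μ^(2)=0; μ^(3)=-1

((1, 1, 1, 0); (1, 2, 2, 1); (0, 0, 1, 0))


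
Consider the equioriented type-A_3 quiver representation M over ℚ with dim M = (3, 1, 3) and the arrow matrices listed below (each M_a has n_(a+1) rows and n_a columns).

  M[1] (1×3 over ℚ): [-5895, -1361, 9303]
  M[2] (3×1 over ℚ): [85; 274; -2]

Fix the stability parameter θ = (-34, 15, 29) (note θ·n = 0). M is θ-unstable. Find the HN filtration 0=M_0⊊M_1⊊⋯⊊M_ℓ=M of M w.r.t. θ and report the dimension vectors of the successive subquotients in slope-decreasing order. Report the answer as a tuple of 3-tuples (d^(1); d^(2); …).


Barcode: M ≅ I[1,1]^2, I[1,3], I[3,3]^2. HN layers by μ_θ (3 steps, strictly decreasing):
  μ^(1)=29; μ^(2)=15; μ^(3)=-34

((0, 0, 3); (0, 1, 0); (3, 0, 0))


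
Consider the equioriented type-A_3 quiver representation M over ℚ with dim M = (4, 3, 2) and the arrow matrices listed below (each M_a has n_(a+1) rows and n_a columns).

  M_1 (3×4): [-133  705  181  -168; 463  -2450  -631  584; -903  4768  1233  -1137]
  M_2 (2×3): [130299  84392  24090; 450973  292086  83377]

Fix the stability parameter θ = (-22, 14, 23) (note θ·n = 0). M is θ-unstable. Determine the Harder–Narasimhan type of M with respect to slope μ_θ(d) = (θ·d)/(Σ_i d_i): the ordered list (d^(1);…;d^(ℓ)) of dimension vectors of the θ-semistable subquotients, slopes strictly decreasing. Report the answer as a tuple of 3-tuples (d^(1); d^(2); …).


Via rank(M_{q-1}∘⋯∘M_p): M ≅ I[1,1], I[1,2], I[1,3]^2.
μ_θ-semistable layers: μ^(1)=23; μ^(2)=14; μ^(3)=-22

((0, 0, 2); (0, 3, 0); (4, 0, 0))


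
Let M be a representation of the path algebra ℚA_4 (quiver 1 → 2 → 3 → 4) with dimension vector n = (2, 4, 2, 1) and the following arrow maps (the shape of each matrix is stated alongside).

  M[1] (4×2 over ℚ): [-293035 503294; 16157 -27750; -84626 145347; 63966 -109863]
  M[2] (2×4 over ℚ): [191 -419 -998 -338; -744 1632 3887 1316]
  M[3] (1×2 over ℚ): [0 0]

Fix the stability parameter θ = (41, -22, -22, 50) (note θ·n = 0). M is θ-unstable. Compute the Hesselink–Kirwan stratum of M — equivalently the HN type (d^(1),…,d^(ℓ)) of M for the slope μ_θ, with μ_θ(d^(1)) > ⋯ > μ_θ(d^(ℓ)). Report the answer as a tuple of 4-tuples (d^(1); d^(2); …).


Interval decomposition of M: I[1,3]^2, I[2,2]^2, I[4,4].
HN type (ℓ=3): μ^(1)=50; μ^(2)=-1; μ^(3)=-22

((0, 0, 0, 1); (2, 2, 2, 0); (0, 2, 0, 0))


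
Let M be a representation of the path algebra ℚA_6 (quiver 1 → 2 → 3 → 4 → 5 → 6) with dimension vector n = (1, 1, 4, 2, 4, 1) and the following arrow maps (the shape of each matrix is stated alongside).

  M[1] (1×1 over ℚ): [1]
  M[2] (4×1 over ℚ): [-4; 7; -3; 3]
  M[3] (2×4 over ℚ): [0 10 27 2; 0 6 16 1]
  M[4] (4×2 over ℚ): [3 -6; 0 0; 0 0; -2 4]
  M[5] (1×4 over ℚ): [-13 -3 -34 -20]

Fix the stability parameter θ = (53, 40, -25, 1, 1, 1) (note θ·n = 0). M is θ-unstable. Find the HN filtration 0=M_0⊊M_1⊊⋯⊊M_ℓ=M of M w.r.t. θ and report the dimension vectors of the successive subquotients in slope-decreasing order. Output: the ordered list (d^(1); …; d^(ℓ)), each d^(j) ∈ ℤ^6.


Barcode: M ≅ I[1,6], I[3,3]^2, I[3,4], I[5,5]^3. HN layers by μ_θ (3 steps, strictly decreasing):
  μ^(1)=71/6; μ^(2)=1; μ^(3)=-25

((1, 1, 1, 1, 1, 1); (0, 0, 0, 1, 3, 0); (0, 0, 3, 0, 0, 0))


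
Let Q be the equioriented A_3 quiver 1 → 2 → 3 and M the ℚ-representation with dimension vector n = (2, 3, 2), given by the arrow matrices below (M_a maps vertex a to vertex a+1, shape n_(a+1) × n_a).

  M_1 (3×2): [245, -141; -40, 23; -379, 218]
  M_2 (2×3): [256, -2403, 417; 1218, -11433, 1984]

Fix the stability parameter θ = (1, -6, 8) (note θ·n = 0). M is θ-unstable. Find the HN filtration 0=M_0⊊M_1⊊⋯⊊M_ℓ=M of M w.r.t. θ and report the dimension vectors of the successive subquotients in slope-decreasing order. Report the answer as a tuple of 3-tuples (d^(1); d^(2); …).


Barcode: M ≅ I[1,3]^2, I[2,2]. HN layers by μ_θ (3 steps, strictly decreasing):
  μ^(1)=8; μ^(2)=-5/2; μ^(3)=-6

((0, 0, 2); (2, 2, 0); (0, 1, 0))


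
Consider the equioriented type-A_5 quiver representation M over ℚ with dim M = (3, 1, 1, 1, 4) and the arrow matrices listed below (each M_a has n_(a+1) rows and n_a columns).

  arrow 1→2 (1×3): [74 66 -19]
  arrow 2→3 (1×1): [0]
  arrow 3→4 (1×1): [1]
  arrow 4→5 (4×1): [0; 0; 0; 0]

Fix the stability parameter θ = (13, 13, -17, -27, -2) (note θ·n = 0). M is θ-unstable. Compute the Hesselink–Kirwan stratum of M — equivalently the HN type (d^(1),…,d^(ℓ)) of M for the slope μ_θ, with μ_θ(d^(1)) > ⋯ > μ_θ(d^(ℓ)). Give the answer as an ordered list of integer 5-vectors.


Interval decomposition of M: I[1,1]^2, I[1,2], I[3,4], I[5,5]^4.
HN type (ℓ=3): μ^(1)=13; μ^(2)=-2; μ^(3)=-22

((3, 1, 0, 0, 0); (0, 0, 0, 0, 4); (0, 0, 1, 1, 0))


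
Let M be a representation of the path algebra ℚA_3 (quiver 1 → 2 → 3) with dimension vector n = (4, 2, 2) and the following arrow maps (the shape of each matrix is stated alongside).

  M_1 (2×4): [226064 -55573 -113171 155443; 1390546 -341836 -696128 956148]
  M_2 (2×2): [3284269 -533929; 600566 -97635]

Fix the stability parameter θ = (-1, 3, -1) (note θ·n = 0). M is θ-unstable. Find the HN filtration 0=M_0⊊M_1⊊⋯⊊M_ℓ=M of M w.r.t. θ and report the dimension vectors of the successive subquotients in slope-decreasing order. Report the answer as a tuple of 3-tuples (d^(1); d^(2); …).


Via rank(M_{q-1}∘⋯∘M_p): M ≅ I[1,1]^2, I[1,3]^2.
μ_θ-semistable layers: μ^(1)=1; μ^(2)=-1

((0, 2, 2); (4, 0, 0))


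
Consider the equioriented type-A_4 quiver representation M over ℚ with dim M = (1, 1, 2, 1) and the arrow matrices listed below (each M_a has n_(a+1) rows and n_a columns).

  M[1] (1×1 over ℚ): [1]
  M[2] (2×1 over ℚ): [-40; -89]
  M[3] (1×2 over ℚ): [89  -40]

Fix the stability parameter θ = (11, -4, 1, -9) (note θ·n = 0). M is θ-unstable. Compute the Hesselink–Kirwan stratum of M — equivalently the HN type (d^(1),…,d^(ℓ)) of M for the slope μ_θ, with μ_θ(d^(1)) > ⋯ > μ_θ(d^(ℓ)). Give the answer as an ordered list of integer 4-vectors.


Via rank(M_{q-1}∘⋯∘M_p): M ≅ I[1,3], I[3,4].
μ_θ-semistable layers: μ^(1)=8/3; μ^(2)=-4

((1, 1, 1, 0); (0, 0, 1, 1))


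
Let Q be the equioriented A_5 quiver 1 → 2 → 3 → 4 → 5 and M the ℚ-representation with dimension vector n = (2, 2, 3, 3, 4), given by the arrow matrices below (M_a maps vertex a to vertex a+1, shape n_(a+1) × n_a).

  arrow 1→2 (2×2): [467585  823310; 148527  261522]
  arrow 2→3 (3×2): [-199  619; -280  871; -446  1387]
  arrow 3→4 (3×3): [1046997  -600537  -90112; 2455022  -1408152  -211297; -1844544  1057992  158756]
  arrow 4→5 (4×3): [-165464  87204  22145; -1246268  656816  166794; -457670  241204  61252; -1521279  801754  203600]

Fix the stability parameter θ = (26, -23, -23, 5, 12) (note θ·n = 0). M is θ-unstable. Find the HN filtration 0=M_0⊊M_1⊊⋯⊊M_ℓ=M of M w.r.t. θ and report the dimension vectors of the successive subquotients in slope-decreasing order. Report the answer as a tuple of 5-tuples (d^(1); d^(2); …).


Via rank(M_{q-1}∘⋯∘M_p): M ≅ I[1,1], I[1,5], I[2,4], I[3,3], I[4,5], I[5,5]^2.
μ_θ-semistable layers: μ^(1)=26; μ^(2)=12; μ^(3)=5; μ^(4)=-20/3; μ^(5)=-23

((1, 0, 0, 0, 0); (0, 0, 0, 0, 4); (0, 0, 0, 3, 0); (1, 1, 1, 0, 0); (0, 1, 2, 0, 0))


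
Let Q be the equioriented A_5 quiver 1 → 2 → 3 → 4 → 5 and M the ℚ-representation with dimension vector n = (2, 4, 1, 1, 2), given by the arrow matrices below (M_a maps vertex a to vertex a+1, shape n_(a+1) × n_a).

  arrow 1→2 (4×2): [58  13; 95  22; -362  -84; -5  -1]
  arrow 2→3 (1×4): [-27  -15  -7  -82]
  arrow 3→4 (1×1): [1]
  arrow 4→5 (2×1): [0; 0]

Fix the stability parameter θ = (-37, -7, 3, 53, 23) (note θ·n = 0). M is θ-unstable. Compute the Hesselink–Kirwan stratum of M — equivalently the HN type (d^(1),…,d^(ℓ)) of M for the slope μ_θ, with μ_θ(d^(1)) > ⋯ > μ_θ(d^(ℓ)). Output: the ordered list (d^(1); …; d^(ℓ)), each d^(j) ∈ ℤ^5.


Barcode: M ≅ I[1,2], I[1,4], I[2,2]^2, I[5,5]^2. HN layers by μ_θ (5 steps, strictly decreasing):
  μ^(1)=53; μ^(2)=23; μ^(3)=3; μ^(4)=-7; μ^(5)=-37

((0, 0, 0, 1, 0); (0, 0, 0, 0, 2); (0, 0, 1, 0, 0); (0, 4, 0, 0, 0); (2, 0, 0, 0, 0))


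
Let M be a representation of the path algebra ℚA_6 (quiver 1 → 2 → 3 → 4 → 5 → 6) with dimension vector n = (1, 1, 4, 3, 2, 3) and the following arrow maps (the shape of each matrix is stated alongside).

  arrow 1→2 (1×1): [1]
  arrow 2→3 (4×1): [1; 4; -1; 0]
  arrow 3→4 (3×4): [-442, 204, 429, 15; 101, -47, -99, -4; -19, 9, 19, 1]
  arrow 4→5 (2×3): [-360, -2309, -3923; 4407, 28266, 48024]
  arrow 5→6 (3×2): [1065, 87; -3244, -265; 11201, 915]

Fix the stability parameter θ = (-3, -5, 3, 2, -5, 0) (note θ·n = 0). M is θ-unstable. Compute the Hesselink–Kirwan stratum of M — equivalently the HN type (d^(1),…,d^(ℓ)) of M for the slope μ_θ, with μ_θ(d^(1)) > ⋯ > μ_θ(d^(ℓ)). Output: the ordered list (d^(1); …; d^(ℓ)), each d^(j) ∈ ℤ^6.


Interval decomposition of M: I[1,6], I[3,3], I[3,4], I[3,6], I[6,6].
HN type (ℓ=4): μ^(1)=3; μ^(2)=5/2; μ^(3)=0; μ^(4)=-4

((0, 0, 1, 0, 0, 0); (0, 0, 1, 1, 0, 0); (0, 0, 2, 2, 2, 3); (1, 1, 0, 0, 0, 0))


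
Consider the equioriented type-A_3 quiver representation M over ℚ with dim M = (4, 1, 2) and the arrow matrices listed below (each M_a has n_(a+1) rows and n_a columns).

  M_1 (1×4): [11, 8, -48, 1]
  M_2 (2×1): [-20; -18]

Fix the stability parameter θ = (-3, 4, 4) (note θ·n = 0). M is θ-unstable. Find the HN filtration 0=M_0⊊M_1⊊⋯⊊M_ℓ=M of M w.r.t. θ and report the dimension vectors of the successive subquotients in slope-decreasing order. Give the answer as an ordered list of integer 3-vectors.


Barcode: M ≅ I[1,1]^3, I[1,3], I[3,3]. HN layers by μ_θ (2 steps, strictly decreasing):
  μ^(1)=4; μ^(2)=-3

((0, 1, 2); (4, 0, 0))


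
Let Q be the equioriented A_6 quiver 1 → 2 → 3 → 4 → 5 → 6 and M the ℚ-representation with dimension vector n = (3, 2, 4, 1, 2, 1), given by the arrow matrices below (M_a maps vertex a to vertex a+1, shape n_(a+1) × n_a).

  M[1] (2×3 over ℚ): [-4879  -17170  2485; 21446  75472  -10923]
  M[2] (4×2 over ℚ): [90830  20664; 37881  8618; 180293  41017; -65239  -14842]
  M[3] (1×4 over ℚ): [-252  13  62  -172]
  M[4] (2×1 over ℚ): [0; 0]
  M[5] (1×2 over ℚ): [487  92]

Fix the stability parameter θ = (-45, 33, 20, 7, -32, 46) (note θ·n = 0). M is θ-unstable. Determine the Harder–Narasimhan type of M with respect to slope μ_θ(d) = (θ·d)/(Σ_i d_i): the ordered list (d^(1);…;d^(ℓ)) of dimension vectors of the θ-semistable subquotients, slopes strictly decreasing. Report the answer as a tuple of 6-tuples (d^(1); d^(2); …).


Barcode: M ≅ I[1,1], I[1,3], I[1,4], I[3,3]^2, I[5,5], I[5,6]. HN layers by μ_θ (5 steps, strictly decreasing):
  μ^(1)=46; μ^(2)=53/2; μ^(3)=20; μ^(4)=-32; μ^(5)=-45

((0, 0, 0, 0, 0, 1); (0, 1, 1, 0, 0, 0); (0, 1, 3, 1, 0, 0); (0, 0, 0, 0, 2, 0); (3, 0, 0, 0, 0, 0))


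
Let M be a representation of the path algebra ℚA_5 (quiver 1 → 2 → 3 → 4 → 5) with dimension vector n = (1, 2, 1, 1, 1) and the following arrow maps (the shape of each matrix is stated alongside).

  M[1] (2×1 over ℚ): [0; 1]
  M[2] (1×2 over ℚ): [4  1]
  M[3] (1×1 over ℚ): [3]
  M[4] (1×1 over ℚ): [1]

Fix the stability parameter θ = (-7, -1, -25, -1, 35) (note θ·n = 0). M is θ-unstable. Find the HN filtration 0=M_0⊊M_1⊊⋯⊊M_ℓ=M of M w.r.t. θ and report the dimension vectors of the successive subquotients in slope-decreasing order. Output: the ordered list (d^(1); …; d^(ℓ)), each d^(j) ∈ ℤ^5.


Barcode: M ≅ I[1,5], I[2,2]. HN layers by μ_θ (3 steps, strictly decreasing):
  μ^(1)=35; μ^(2)=-1; μ^(3)=-11

((0, 0, 0, 0, 1); (0, 1, 0, 1, 0); (1, 1, 1, 0, 0))


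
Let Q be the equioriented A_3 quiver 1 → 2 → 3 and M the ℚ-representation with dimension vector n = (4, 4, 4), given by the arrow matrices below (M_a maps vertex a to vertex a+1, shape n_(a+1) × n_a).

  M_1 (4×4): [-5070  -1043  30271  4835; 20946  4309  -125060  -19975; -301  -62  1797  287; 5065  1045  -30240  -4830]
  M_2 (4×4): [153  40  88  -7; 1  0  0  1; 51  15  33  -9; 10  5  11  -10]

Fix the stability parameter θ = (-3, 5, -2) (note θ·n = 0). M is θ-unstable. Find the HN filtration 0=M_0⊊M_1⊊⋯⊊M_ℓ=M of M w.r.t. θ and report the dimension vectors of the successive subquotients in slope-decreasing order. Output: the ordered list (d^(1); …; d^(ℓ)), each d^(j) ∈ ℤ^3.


Via rank(M_{q-1}∘⋯∘M_p): M ≅ I[1,2]^2, I[1,3]^2, I[3,3]^2.
μ_θ-semistable layers: μ^(1)=5; μ^(2)=3/2; μ^(3)=-2; μ^(4)=-3

((0, 2, 0); (0, 2, 2); (0, 0, 2); (4, 0, 0))


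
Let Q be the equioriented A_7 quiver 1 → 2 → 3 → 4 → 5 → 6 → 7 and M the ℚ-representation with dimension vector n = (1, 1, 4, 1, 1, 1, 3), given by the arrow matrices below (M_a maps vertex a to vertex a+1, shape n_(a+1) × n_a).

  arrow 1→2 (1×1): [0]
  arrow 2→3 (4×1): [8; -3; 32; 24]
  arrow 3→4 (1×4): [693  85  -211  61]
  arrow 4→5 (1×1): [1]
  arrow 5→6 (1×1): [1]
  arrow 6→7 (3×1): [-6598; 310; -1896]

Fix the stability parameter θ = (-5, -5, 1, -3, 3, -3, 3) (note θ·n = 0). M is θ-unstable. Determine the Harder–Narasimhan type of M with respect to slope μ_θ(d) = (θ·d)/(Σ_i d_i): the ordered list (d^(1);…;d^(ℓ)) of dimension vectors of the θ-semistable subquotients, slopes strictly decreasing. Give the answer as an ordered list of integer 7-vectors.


Via rank(M_{q-1}∘⋯∘M_p): M ≅ I[1,1], I[2,7], I[3,3]^3, I[7,7]^2.
μ_θ-semistable layers: μ^(1)=3; μ^(2)=1; μ^(3)=0; μ^(4)=-1; μ^(5)=-5

((0, 0, 0, 0, 0, 0, 3); (0, 0, 3, 0, 0, 0, 0); (0, 0, 0, 0, 1, 1, 0); (0, 0, 1, 1, 0, 0, 0); (1, 1, 0, 0, 0, 0, 0))


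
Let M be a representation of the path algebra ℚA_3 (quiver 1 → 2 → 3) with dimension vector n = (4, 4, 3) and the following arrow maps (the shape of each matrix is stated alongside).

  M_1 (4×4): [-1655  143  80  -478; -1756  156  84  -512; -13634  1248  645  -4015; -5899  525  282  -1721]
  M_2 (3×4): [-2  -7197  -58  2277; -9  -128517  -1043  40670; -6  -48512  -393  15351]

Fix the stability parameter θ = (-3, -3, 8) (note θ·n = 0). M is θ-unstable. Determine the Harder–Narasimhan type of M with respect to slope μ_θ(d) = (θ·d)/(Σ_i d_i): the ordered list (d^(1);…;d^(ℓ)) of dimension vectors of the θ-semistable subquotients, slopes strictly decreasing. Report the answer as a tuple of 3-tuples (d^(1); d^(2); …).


Interval decomposition of M: I[1,1], I[1,3]^3, I[2,2].
HN type (ℓ=2): μ^(1)=8; μ^(2)=-3

((0, 0, 3); (4, 4, 0))


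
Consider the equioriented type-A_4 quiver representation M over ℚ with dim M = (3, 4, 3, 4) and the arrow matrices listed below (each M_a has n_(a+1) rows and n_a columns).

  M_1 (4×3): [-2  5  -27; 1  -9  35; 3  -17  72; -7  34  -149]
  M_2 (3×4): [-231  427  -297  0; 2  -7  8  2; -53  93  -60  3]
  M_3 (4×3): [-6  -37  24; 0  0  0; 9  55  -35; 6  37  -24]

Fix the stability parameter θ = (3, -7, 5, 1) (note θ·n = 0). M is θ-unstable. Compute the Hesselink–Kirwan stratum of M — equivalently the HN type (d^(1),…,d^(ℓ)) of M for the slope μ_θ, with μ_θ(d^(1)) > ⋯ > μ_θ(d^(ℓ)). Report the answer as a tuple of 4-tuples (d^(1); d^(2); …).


Interval decomposition of M: I[1,3], I[1,4]^2, I[2,2], I[4,4]^2.
HN type (ℓ=5): μ^(1)=5; μ^(2)=3; μ^(3)=1; μ^(4)=-2; μ^(5)=-7

((0, 0, 1, 0); (0, 0, 2, 2); (0, 0, 0, 2); (3, 3, 0, 0); (0, 1, 0, 0))


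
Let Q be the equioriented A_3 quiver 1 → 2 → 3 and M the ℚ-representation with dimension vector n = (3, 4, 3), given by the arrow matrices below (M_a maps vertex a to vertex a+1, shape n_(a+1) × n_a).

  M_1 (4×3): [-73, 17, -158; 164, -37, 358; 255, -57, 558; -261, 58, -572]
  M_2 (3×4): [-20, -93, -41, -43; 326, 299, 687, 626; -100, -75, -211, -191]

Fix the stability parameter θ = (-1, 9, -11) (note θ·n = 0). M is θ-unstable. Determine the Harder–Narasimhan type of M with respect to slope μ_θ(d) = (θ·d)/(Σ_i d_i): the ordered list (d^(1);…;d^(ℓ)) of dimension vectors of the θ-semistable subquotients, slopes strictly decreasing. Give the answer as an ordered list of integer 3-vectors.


Interval decomposition of M: I[1,1], I[1,2], I[1,3], I[2,3]^2.
HN type (ℓ=2): μ^(1)=9; μ^(2)=-1

((0, 1, 0); (3, 3, 3))


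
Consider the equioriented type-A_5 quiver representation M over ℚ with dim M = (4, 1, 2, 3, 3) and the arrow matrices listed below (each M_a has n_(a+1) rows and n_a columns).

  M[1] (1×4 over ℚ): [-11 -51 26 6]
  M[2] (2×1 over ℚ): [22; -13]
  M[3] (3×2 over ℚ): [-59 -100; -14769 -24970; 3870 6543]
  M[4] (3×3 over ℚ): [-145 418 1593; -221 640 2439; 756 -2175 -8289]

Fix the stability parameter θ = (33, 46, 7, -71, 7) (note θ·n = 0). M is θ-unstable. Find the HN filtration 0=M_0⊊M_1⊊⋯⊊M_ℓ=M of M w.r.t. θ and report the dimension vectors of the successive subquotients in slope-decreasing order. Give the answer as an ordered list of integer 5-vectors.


Barcode: M ≅ I[1,1]^3, I[1,5], I[3,5], I[4,4], I[5,5]. HN layers by μ_θ (5 steps, strictly decreasing):
  μ^(1)=33; μ^(2)=7; μ^(3)=15/4; μ^(4)=-32; μ^(5)=-71

((3, 0, 0, 0, 0); (0, 0, 0, 0, 3); (1, 1, 1, 1, 0); (0, 0, 1, 1, 0); (0, 0, 0, 1, 0))


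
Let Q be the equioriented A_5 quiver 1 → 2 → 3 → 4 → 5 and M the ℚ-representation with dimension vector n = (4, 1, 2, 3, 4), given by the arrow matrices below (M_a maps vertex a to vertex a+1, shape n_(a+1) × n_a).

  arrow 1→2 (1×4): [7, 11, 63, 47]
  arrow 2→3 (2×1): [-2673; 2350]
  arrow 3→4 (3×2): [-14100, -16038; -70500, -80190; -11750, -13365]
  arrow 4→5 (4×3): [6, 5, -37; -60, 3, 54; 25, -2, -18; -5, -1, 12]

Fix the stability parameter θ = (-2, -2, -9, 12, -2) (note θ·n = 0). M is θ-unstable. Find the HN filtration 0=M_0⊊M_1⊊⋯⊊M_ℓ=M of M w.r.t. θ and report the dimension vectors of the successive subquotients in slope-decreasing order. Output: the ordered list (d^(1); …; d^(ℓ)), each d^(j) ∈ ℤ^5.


Interval decomposition of M: I[1,1]^3, I[1,3], I[3,5], I[4,5]^2, I[5,5].
HN type (ℓ=4): μ^(1)=5; μ^(2)=-2; μ^(3)=-13/3; μ^(4)=-9

((0, 0, 0, 3, 3); (3, 0, 0, 0, 1); (1, 1, 1, 0, 0); (0, 0, 1, 0, 0))


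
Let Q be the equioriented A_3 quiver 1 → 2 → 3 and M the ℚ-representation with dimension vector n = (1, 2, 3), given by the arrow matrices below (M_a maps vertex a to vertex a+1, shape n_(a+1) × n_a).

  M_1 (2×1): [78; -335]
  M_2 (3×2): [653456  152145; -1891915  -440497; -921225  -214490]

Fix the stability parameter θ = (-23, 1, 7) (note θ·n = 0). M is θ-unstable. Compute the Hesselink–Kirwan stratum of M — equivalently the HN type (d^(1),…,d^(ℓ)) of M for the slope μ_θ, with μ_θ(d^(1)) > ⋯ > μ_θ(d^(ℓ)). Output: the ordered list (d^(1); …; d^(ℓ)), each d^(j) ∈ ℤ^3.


Interval decomposition of M: I[1,3], I[2,3], I[3,3].
HN type (ℓ=3): μ^(1)=7; μ^(2)=1; μ^(3)=-23

((0, 0, 3); (0, 2, 0); (1, 0, 0))
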